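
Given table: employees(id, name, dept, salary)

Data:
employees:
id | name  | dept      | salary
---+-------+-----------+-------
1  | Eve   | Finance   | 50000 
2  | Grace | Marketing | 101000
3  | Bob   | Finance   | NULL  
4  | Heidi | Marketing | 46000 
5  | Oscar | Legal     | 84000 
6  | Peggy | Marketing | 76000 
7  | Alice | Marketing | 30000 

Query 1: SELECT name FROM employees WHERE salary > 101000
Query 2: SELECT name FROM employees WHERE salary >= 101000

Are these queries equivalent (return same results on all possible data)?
No, not equivalent

Query 1 returns: []
Query 2 returns: [('Grace',)]

Reason: > vs >= gives different results when salary = 101000 exists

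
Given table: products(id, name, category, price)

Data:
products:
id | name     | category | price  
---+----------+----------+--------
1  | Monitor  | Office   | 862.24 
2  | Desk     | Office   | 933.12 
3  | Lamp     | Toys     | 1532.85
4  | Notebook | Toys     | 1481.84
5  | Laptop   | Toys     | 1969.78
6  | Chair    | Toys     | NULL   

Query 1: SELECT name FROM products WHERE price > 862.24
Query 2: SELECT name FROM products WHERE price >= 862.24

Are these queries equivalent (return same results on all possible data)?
No, not equivalent

Query 1 returns: [('Desk',), ('Lamp',), ('Notebook',), ('Laptop',)]
Query 2 returns: [('Monitor',), ('Desk',), ('Lamp',), ('Notebook',), ('Laptop',)]

Reason: > vs >= gives different results when price = 862.24 exists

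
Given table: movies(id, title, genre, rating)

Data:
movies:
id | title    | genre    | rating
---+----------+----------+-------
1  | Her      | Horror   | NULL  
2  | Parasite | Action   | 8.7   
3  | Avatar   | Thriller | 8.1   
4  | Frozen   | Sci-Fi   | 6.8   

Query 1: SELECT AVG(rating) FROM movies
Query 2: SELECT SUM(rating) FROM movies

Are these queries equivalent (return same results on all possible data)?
No, not equivalent

Query 1 returns: [(7.866666666666666,)]
Query 2 returns: [(23.599999999999998,)]

Reason: AVG vs SUM give different aggregate values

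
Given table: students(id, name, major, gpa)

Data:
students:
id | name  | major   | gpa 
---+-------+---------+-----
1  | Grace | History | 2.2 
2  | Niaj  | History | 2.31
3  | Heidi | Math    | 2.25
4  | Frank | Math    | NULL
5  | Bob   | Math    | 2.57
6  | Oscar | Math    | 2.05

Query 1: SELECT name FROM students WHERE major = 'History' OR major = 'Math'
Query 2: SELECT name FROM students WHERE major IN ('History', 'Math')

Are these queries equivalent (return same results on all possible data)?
Yes, equivalent

Both queries return: [('Bob',), ('Frank',), ('Grace',), ('Heidi',), ('Niaj',), ('Oscar',)]

Reason: OR vs IN are equivalent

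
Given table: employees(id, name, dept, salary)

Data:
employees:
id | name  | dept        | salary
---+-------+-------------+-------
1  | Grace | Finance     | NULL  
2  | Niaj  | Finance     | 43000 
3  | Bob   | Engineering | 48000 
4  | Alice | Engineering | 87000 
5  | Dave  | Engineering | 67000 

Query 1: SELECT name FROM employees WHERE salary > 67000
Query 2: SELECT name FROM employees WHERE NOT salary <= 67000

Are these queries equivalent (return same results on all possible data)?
Yes, equivalent

Both queries return: [('Alice',)]

Reason: Both filter salary > 67000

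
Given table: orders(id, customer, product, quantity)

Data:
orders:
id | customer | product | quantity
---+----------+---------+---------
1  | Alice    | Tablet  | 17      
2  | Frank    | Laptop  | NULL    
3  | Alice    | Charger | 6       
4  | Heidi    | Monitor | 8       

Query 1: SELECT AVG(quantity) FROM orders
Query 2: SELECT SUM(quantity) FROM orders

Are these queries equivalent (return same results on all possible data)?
No, not equivalent

Query 1 returns: [(10.333333333333334,)]
Query 2 returns: [(31,)]

Reason: AVG vs SUM give different aggregate values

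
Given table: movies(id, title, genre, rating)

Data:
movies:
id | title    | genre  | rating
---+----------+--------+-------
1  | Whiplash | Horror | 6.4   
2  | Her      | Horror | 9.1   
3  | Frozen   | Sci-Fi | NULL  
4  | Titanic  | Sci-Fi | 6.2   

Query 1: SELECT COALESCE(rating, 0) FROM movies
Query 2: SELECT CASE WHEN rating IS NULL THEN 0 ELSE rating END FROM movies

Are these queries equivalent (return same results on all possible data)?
Yes, equivalent

Both queries return: [(0,), (6.2,), (6.4,), (9.1,)]

Reason: COALESCE vs CASE for NULL handling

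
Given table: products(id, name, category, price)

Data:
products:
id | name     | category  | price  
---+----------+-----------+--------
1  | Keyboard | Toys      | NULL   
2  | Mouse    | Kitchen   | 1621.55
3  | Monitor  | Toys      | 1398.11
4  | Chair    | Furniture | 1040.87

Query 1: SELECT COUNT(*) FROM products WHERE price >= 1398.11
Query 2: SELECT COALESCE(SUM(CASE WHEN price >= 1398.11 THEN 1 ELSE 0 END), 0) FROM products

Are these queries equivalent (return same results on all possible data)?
Yes, equivalent

Both queries return: [(2,)]

Reason: COUNT with WHERE vs conditional SUM (COALESCE handles empty-table NULL)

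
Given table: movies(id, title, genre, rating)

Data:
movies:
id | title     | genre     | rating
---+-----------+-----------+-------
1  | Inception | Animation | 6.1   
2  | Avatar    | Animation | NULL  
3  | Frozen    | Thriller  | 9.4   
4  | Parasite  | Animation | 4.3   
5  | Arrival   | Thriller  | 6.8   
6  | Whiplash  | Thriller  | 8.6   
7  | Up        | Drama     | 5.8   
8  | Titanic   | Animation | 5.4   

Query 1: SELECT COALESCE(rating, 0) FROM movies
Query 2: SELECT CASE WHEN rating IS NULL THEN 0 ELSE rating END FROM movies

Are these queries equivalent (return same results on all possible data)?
Yes, equivalent

Both queries return: [(0,), (4.3,), (5.4,), (5.8,), (6.1,), (6.8,), (8.6,), (9.4,)]

Reason: COALESCE vs CASE for NULL handling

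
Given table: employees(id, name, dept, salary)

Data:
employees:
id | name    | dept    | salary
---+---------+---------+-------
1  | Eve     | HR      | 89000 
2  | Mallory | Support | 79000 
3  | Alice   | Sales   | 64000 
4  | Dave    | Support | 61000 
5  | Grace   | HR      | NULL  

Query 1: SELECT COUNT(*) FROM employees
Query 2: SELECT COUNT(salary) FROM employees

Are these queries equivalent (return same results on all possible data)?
No, not equivalent

Query 1 returns: [(5,)]
Query 2 returns: [(4,)]

Reason: COUNT(*) includes NULLs, COUNT(column) excludes them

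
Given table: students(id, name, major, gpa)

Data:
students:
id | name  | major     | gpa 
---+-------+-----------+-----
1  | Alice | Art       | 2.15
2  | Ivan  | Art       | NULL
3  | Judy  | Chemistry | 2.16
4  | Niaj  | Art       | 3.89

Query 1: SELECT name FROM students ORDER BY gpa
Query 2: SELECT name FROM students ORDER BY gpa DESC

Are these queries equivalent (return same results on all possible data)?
No, not equivalent

Query 1 returns: [('Ivan',), ('Alice',), ('Judy',), ('Niaj',)]
Query 2 returns: [('Niaj',), ('Judy',), ('Alice',), ('Ivan',)]

Reason: ASC vs DESC gives opposite ordering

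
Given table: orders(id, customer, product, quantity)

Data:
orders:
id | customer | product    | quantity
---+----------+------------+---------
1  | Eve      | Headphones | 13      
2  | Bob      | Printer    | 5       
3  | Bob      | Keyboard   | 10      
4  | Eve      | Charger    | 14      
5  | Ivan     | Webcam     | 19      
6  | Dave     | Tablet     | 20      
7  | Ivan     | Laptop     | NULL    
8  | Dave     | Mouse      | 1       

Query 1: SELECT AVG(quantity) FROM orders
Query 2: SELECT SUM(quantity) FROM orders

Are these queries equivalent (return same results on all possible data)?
No, not equivalent

Query 1 returns: [(11.714285714285714,)]
Query 2 returns: [(82,)]

Reason: AVG vs SUM give different aggregate values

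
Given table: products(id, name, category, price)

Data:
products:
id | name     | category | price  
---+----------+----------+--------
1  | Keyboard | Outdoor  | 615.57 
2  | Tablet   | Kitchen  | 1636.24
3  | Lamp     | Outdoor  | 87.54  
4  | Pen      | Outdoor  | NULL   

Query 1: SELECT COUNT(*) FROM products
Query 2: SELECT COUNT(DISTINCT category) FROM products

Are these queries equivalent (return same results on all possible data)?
No, not equivalent

Query 1 returns: [(4,)]
Query 2 returns: [(2,)]

Reason: COUNT(*) counts rows, COUNT(DISTINCT category) counts unique categorys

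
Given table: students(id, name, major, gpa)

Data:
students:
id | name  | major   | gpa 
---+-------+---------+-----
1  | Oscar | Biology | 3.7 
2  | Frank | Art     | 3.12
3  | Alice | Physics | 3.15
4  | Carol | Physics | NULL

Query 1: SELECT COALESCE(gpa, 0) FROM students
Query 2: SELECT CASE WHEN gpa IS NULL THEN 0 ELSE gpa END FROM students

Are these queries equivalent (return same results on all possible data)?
Yes, equivalent

Both queries return: [(0,), (3.12,), (3.15,), (3.7,)]

Reason: COALESCE vs CASE for NULL handling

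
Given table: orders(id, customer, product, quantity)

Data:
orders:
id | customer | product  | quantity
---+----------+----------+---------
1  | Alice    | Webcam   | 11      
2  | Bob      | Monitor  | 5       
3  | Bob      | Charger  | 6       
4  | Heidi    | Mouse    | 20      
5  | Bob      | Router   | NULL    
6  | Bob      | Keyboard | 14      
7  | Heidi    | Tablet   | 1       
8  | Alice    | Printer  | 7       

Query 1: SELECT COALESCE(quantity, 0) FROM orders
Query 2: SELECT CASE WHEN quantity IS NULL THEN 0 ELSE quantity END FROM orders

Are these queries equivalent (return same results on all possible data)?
Yes, equivalent

Both queries return: [(0,), (1,), (5,), (6,), (7,), (11,), (14,), (20,)]

Reason: COALESCE vs CASE for NULL handling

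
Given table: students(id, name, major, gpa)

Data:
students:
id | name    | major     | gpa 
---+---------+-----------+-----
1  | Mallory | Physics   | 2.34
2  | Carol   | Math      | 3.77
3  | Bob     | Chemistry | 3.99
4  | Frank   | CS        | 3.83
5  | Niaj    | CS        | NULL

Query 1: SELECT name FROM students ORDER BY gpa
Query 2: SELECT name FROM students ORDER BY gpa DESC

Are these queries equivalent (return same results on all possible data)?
No, not equivalent

Query 1 returns: [('Niaj',), ('Mallory',), ('Carol',), ('Frank',), ('Bob',)]
Query 2 returns: [('Bob',), ('Frank',), ('Carol',), ('Mallory',), ('Niaj',)]

Reason: ASC vs DESC gives opposite ordering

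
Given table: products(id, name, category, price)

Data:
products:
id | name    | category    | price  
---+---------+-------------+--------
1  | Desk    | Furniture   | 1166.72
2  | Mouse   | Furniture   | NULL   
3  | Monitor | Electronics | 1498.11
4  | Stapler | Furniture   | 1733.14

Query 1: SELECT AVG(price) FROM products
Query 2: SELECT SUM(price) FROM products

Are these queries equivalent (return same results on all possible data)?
No, not equivalent

Query 1 returns: [(1465.99,)]
Query 2 returns: [(4397.97,)]

Reason: AVG vs SUM give different aggregate values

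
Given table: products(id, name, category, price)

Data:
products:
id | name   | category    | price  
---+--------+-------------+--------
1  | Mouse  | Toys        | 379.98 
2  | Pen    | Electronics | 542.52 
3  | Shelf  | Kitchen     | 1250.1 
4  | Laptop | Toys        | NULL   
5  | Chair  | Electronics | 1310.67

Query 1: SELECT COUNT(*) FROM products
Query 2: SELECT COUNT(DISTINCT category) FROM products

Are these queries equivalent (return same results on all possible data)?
No, not equivalent

Query 1 returns: [(5,)]
Query 2 returns: [(3,)]

Reason: COUNT(*) counts rows, COUNT(DISTINCT category) counts unique categorys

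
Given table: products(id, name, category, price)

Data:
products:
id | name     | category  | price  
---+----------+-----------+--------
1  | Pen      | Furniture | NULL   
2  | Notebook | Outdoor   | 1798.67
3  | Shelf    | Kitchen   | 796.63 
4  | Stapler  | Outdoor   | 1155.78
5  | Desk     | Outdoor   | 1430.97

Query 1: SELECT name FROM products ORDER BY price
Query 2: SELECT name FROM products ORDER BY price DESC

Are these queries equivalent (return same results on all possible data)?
No, not equivalent

Query 1 returns: [('Pen',), ('Shelf',), ('Stapler',), ('Desk',), ('Notebook',)]
Query 2 returns: [('Notebook',), ('Desk',), ('Stapler',), ('Shelf',), ('Pen',)]

Reason: ASC vs DESC gives opposite ordering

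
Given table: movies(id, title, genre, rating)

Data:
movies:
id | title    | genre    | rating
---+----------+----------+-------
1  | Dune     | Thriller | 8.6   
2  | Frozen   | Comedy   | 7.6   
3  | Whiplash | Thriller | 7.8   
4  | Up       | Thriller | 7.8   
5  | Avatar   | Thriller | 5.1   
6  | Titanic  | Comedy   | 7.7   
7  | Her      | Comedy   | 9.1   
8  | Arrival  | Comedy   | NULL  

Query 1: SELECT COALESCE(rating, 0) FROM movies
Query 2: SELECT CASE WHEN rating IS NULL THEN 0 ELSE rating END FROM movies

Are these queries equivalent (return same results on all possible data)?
Yes, equivalent

Both queries return: [(0,), (5.1,), (7.6,), (7.7,), (7.8,), (7.8,), (8.6,), (9.1,)]

Reason: COALESCE vs CASE for NULL handling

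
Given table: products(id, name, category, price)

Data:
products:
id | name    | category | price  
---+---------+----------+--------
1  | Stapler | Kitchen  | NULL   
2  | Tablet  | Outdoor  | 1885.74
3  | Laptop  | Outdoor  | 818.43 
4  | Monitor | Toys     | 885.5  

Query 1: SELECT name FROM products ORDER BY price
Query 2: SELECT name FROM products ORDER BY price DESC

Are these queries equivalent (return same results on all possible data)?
No, not equivalent

Query 1 returns: [('Stapler',), ('Laptop',), ('Monitor',), ('Tablet',)]
Query 2 returns: [('Tablet',), ('Monitor',), ('Laptop',), ('Stapler',)]

Reason: ASC vs DESC gives opposite ordering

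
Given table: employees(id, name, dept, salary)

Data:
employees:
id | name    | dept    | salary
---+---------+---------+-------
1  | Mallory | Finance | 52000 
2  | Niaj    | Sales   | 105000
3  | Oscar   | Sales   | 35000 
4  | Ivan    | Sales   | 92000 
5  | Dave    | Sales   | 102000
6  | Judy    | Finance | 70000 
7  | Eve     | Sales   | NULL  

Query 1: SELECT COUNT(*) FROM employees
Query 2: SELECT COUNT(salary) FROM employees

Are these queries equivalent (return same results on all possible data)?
No, not equivalent

Query 1 returns: [(7,)]
Query 2 returns: [(6,)]

Reason: COUNT(*) includes NULLs, COUNT(column) excludes them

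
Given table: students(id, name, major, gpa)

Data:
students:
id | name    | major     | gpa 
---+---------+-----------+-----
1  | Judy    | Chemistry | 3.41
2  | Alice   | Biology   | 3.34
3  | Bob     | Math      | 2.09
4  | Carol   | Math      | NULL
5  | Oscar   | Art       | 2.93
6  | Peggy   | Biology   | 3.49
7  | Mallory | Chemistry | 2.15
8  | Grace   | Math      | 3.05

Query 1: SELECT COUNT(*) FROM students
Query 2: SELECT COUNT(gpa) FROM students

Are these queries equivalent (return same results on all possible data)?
No, not equivalent

Query 1 returns: [(8,)]
Query 2 returns: [(7,)]

Reason: COUNT(*) includes NULLs, COUNT(column) excludes them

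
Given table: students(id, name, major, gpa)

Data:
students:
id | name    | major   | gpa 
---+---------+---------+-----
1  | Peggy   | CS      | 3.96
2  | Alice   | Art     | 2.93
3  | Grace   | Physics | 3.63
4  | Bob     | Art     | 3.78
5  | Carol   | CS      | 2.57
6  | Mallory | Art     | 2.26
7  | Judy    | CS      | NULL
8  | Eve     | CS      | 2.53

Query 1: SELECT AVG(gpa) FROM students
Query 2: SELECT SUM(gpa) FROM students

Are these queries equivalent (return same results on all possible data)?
No, not equivalent

Query 1 returns: [(3.0942857142857143,)]
Query 2 returns: [(21.66,)]

Reason: AVG vs SUM give different aggregate values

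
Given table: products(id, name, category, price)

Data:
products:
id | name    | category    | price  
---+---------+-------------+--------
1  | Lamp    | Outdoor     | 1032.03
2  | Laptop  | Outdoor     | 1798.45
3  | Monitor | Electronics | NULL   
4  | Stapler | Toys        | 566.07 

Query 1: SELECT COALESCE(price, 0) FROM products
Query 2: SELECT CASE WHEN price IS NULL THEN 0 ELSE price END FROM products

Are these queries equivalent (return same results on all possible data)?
Yes, equivalent

Both queries return: [(0,), (566.07,), (1032.03,), (1798.45,)]

Reason: COALESCE vs CASE for NULL handling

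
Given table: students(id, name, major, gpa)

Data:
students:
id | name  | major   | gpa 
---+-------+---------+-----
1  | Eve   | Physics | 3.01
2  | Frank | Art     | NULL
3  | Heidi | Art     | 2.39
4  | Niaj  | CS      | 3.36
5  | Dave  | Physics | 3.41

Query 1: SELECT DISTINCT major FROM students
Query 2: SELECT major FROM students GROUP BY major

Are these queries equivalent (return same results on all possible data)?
Yes, equivalent

Both queries return: [('Art',), ('CS',), ('Physics',)]

Reason: Both get unique majors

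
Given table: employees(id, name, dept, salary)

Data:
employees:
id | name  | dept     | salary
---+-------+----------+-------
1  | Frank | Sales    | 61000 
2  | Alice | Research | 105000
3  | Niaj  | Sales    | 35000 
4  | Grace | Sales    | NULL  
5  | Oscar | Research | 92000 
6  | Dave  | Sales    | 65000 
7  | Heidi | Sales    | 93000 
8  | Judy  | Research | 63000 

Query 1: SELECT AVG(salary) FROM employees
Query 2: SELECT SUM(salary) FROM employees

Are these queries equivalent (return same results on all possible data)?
No, not equivalent

Query 1 returns: [(73428.57142857143,)]
Query 2 returns: [(514000,)]

Reason: AVG vs SUM give different aggregate values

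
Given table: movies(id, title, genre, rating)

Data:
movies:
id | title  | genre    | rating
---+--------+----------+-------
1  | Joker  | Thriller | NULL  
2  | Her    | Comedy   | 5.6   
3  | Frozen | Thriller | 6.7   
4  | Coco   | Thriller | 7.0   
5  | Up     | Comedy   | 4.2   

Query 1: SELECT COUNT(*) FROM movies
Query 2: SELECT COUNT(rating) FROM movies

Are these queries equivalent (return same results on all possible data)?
No, not equivalent

Query 1 returns: [(5,)]
Query 2 returns: [(4,)]

Reason: COUNT(*) includes NULLs, COUNT(column) excludes them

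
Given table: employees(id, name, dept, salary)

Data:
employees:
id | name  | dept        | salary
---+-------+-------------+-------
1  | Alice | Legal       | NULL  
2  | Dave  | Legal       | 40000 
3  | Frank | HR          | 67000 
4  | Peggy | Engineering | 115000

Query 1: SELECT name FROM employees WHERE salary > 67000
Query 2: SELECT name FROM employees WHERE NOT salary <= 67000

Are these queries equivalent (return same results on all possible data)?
Yes, equivalent

Both queries return: [('Peggy',)]

Reason: Both filter salary > 67000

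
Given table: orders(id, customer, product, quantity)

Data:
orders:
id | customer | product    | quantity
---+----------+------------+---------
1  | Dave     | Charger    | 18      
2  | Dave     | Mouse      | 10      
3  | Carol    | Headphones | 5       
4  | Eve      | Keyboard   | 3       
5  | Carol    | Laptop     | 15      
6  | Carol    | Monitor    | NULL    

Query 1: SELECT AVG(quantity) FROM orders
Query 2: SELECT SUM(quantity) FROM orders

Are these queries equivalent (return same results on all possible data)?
No, not equivalent

Query 1 returns: [(10.2,)]
Query 2 returns: [(51,)]

Reason: AVG vs SUM give different aggregate values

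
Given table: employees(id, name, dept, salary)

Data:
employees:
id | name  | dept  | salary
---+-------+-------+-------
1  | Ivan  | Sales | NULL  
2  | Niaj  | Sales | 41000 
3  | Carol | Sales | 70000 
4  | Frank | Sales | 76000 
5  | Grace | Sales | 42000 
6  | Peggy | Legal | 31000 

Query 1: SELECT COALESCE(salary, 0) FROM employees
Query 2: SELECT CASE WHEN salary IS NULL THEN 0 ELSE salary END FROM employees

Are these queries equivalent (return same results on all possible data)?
Yes, equivalent

Both queries return: [(0,), (31000,), (41000,), (42000,), (70000,), (76000,)]

Reason: COALESCE vs CASE for NULL handling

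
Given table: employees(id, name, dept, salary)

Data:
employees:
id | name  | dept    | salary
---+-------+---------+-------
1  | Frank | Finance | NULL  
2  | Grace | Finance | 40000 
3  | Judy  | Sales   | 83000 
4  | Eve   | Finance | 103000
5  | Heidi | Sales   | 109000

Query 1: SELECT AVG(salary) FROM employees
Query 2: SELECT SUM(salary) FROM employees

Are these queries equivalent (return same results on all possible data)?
No, not equivalent

Query 1 returns: [(83750.0,)]
Query 2 returns: [(335000,)]

Reason: AVG vs SUM give different aggregate values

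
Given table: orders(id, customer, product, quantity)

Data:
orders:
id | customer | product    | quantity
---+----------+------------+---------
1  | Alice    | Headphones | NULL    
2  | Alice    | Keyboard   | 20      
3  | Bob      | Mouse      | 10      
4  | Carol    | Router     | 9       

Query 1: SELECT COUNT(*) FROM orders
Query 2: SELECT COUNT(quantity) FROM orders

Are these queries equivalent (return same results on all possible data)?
No, not equivalent

Query 1 returns: [(4,)]
Query 2 returns: [(3,)]

Reason: COUNT(*) includes NULLs, COUNT(column) excludes them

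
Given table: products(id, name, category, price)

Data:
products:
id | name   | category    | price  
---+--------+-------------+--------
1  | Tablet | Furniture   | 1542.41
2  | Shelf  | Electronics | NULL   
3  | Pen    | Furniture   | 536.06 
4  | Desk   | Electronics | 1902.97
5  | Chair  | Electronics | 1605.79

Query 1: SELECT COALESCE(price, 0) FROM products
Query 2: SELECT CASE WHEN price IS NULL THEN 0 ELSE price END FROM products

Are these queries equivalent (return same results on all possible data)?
Yes, equivalent

Both queries return: [(0,), (536.06,), (1542.41,), (1605.79,), (1902.97,)]

Reason: COALESCE vs CASE for NULL handling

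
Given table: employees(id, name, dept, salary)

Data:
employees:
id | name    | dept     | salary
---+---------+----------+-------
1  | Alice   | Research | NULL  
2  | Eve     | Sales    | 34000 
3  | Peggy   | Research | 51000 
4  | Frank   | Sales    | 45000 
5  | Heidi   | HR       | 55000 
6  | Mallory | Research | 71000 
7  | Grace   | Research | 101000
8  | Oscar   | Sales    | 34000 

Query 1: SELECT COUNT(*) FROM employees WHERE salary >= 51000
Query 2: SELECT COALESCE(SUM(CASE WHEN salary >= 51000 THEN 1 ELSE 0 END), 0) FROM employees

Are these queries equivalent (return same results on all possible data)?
Yes, equivalent

Both queries return: [(4,)]

Reason: COUNT with WHERE vs conditional SUM (COALESCE handles empty-table NULL)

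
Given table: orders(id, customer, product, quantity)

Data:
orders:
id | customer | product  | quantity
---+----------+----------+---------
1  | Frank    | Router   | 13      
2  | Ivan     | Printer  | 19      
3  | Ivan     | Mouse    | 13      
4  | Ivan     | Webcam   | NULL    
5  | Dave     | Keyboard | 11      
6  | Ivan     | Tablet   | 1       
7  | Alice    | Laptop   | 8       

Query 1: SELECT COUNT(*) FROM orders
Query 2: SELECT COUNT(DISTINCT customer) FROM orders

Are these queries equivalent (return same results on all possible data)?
No, not equivalent

Query 1 returns: [(7,)]
Query 2 returns: [(4,)]

Reason: COUNT(*) counts rows, COUNT(DISTINCT customer) counts unique customers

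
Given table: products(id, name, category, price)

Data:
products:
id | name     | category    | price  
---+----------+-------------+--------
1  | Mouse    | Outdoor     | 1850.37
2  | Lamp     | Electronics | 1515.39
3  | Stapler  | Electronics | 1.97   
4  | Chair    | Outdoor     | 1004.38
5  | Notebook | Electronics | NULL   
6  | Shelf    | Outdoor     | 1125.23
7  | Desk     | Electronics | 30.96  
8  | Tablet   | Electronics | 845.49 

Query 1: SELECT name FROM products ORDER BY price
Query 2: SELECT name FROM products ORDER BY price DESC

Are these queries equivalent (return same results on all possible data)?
No, not equivalent

Query 1 returns: [('Notebook',), ('Stapler',), ('Desk',), ('Tablet',), ('Chair',), ('Shelf',), ('Lamp',), ('Mouse',)]
Query 2 returns: [('Mouse',), ('Lamp',), ('Shelf',), ('Chair',), ('Tablet',), ('Desk',), ('Stapler',), ('Notebook',)]

Reason: ASC vs DESC gives opposite ordering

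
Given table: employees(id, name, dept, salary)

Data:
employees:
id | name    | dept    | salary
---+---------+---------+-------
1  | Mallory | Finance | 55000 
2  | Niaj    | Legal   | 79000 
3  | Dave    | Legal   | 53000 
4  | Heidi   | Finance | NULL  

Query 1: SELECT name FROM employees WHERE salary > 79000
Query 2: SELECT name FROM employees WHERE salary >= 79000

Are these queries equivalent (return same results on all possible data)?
No, not equivalent

Query 1 returns: []
Query 2 returns: [('Niaj',)]

Reason: > vs >= gives different results when salary = 79000 exists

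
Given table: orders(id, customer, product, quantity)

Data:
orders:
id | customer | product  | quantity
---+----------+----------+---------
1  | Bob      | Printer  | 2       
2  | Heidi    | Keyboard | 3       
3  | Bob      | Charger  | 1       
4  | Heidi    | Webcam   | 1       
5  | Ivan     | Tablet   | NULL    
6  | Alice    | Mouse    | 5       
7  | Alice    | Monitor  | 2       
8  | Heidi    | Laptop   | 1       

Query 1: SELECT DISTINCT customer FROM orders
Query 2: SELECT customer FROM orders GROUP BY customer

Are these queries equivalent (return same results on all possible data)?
Yes, equivalent

Both queries return: [('Alice',), ('Bob',), ('Heidi',), ('Ivan',)]

Reason: Both get unique customers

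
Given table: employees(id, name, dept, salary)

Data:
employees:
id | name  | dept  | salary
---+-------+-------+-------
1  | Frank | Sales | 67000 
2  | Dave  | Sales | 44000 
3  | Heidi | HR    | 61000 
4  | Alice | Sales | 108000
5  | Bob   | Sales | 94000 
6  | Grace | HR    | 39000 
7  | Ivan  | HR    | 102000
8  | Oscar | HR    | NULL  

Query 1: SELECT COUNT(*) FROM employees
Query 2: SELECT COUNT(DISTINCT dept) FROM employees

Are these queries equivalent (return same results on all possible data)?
No, not equivalent

Query 1 returns: [(8,)]
Query 2 returns: [(2,)]

Reason: COUNT(*) counts rows, COUNT(DISTINCT dept) counts unique depts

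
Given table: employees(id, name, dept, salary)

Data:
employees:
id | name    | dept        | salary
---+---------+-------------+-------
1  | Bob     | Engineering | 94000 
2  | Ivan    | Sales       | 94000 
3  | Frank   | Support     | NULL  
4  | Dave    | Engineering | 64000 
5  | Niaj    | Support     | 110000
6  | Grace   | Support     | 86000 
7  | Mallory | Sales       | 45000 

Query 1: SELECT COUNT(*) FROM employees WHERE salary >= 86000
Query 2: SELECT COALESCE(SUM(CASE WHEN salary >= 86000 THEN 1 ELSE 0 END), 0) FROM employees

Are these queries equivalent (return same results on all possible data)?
Yes, equivalent

Both queries return: [(4,)]

Reason: COUNT with WHERE vs conditional SUM (COALESCE handles empty-table NULL)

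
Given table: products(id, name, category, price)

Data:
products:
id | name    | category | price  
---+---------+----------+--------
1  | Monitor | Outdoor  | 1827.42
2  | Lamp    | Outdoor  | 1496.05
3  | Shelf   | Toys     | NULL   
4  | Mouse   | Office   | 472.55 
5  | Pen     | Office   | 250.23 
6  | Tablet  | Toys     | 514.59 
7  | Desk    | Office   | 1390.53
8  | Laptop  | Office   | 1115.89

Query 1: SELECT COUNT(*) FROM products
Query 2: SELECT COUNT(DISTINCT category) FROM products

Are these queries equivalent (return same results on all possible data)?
No, not equivalent

Query 1 returns: [(8,)]
Query 2 returns: [(3,)]

Reason: COUNT(*) counts rows, COUNT(DISTINCT category) counts unique categorys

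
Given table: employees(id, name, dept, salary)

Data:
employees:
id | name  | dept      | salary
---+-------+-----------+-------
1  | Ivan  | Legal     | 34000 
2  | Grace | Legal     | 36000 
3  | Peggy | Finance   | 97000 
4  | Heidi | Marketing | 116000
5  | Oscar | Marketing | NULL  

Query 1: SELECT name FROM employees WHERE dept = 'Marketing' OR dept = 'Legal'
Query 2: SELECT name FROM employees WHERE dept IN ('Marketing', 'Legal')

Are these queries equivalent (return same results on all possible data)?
Yes, equivalent

Both queries return: [('Grace',), ('Heidi',), ('Ivan',), ('Oscar',)]

Reason: OR vs IN are equivalent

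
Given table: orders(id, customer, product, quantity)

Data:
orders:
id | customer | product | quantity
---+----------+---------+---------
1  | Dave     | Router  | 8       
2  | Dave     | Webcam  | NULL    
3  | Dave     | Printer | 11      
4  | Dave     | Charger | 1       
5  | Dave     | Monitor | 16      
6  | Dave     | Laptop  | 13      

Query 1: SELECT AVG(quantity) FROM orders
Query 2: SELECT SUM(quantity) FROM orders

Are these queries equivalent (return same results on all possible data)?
No, not equivalent

Query 1 returns: [(9.8,)]
Query 2 returns: [(49,)]

Reason: AVG vs SUM give different aggregate values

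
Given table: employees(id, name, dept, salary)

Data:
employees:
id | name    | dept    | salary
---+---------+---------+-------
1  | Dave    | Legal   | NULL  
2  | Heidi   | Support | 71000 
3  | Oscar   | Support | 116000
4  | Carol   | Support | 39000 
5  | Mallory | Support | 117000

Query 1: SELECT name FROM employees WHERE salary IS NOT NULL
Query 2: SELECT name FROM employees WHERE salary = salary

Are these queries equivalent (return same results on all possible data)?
Yes, equivalent

Both queries return: [('Carol',), ('Heidi',), ('Mallory',), ('Oscar',)]

Reason: IS NOT NULL vs self-equality (both exclude NULLs)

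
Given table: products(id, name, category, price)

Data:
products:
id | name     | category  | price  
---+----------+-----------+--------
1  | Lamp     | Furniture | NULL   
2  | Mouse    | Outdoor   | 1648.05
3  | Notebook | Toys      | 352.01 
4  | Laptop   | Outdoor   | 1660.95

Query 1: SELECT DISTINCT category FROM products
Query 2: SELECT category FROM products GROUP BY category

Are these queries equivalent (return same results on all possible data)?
Yes, equivalent

Both queries return: [('Furniture',), ('Outdoor',), ('Toys',)]

Reason: Both get unique categorys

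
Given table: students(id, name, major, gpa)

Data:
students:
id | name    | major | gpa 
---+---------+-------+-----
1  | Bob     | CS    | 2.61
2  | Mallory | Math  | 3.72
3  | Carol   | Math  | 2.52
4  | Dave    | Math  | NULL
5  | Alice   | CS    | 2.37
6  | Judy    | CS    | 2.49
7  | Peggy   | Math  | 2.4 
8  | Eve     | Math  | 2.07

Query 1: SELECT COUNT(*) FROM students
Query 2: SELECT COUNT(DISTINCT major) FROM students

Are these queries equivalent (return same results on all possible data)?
No, not equivalent

Query 1 returns: [(8,)]
Query 2 returns: [(2,)]

Reason: COUNT(*) counts rows, COUNT(DISTINCT major) counts unique majors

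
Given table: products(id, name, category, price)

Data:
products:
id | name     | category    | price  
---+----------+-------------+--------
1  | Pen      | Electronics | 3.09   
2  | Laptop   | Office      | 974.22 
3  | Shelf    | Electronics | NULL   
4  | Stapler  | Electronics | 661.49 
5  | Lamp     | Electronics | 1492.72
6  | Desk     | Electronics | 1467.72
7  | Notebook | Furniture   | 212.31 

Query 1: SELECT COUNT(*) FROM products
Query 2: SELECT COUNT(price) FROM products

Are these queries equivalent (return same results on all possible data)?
No, not equivalent

Query 1 returns: [(7,)]
Query 2 returns: [(6,)]

Reason: COUNT(*) includes NULLs, COUNT(column) excludes them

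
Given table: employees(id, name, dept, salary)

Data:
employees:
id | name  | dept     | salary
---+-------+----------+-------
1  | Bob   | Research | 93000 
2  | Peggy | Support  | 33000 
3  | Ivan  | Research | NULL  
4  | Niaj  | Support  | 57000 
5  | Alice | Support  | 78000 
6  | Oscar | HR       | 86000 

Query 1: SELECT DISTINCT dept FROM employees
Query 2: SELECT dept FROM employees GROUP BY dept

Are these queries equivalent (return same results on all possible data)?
Yes, equivalent

Both queries return: [('HR',), ('Research',), ('Support',)]

Reason: Both get unique depts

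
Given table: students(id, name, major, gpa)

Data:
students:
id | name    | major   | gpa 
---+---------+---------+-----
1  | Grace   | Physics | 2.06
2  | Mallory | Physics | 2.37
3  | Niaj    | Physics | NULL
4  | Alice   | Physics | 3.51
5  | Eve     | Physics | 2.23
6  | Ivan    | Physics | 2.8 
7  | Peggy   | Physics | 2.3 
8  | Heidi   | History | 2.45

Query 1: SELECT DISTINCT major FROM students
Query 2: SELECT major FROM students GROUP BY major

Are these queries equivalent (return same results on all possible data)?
Yes, equivalent

Both queries return: [('History',), ('Physics',)]

Reason: Both get unique majors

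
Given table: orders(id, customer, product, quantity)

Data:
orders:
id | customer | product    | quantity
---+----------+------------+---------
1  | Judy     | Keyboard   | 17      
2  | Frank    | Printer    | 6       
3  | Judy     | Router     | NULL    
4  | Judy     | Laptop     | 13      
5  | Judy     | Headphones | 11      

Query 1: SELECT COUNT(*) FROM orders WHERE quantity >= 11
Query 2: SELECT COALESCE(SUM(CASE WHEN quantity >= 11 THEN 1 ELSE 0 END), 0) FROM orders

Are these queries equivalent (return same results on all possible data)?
Yes, equivalent

Both queries return: [(3,)]

Reason: COUNT with WHERE vs conditional SUM (COALESCE handles empty-table NULL)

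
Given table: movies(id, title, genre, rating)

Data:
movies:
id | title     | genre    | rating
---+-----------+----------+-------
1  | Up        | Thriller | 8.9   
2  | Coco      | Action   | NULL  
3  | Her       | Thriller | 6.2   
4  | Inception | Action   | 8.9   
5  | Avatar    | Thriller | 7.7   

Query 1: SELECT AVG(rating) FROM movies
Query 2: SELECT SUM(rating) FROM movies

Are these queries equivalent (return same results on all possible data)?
No, not equivalent

Query 1 returns: [(7.925000000000001,)]
Query 2 returns: [(31.700000000000003,)]

Reason: AVG vs SUM give different aggregate values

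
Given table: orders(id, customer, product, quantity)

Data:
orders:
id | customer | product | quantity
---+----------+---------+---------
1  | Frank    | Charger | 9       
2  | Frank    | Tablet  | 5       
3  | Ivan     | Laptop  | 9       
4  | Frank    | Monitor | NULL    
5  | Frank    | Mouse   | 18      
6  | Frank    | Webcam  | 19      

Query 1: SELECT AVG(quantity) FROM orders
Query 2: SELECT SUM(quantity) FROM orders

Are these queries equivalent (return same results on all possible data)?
No, not equivalent

Query 1 returns: [(12.0,)]
Query 2 returns: [(60,)]

Reason: AVG vs SUM give different aggregate values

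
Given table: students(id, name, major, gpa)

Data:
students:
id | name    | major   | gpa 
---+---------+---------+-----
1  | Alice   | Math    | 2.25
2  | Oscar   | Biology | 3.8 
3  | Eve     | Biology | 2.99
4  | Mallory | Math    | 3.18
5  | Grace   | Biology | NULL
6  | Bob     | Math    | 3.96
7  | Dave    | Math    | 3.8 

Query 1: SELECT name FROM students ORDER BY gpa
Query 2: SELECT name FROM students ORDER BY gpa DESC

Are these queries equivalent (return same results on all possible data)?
No, not equivalent

Query 1 returns: [('Grace',), ('Alice',), ('Eve',), ('Mallory',), ('Oscar',), ('Dave',), ('Bob',)]
Query 2 returns: [('Bob',), ('Oscar',), ('Dave',), ('Mallory',), ('Eve',), ('Alice',), ('Grace',)]

Reason: ASC vs DESC gives opposite ordering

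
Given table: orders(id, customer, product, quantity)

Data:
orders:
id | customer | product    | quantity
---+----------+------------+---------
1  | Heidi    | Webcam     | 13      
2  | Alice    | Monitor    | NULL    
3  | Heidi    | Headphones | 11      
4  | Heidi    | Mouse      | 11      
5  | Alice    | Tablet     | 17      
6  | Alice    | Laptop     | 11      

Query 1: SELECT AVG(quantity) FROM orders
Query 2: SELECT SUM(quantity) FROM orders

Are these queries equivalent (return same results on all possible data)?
No, not equivalent

Query 1 returns: [(12.6,)]
Query 2 returns: [(63,)]

Reason: AVG vs SUM give different aggregate values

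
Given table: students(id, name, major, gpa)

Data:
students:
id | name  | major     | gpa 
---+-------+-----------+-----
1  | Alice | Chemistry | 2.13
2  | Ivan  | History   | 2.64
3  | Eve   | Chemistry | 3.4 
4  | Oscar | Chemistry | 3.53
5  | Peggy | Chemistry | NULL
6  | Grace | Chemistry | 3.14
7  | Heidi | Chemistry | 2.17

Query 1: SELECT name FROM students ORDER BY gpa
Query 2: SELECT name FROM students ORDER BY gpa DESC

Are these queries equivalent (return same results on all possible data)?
No, not equivalent

Query 1 returns: [('Peggy',), ('Alice',), ('Heidi',), ('Ivan',), ('Grace',), ('Eve',), ('Oscar',)]
Query 2 returns: [('Oscar',), ('Eve',), ('Grace',), ('Ivan',), ('Heidi',), ('Alice',), ('Peggy',)]

Reason: ASC vs DESC gives opposite ordering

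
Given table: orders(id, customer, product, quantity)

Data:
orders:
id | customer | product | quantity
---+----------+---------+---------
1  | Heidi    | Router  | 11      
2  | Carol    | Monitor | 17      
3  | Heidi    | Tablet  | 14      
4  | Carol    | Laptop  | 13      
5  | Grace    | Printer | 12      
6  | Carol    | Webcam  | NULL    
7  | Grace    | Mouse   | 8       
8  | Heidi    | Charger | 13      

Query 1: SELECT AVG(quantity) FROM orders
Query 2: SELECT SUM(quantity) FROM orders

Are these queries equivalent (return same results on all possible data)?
No, not equivalent

Query 1 returns: [(12.571428571428571,)]
Query 2 returns: [(88,)]

Reason: AVG vs SUM give different aggregate values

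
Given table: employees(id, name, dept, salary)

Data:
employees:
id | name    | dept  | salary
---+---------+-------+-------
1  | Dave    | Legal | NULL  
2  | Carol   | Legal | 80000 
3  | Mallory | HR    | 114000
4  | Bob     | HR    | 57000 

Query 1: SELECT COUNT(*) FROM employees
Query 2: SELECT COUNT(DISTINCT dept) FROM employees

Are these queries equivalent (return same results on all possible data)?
No, not equivalent

Query 1 returns: [(4,)]
Query 2 returns: [(2,)]

Reason: COUNT(*) counts rows, COUNT(DISTINCT dept) counts unique depts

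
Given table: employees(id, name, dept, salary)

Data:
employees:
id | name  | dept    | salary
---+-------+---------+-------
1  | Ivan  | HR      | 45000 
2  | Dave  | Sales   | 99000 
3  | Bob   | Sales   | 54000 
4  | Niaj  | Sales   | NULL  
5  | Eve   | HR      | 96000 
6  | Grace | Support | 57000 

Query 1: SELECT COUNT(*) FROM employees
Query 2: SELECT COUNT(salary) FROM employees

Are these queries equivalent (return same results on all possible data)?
No, not equivalent

Query 1 returns: [(6,)]
Query 2 returns: [(5,)]

Reason: COUNT(*) includes NULLs, COUNT(column) excludes them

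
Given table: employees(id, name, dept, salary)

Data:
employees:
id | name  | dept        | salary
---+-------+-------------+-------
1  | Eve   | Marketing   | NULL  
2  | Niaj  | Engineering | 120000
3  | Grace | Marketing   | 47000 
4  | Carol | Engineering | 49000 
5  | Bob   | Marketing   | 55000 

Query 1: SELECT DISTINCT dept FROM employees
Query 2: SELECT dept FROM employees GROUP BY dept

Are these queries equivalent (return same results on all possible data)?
Yes, equivalent

Both queries return: [('Engineering',), ('Marketing',)]

Reason: Both get unique depts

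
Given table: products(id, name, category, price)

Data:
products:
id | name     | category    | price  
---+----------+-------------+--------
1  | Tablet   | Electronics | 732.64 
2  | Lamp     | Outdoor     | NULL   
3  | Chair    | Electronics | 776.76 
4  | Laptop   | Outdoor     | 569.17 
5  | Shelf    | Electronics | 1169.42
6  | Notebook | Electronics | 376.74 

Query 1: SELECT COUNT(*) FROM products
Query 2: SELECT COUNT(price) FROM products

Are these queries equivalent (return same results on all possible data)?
No, not equivalent

Query 1 returns: [(6,)]
Query 2 returns: [(5,)]

Reason: COUNT(*) includes NULLs, COUNT(column) excludes them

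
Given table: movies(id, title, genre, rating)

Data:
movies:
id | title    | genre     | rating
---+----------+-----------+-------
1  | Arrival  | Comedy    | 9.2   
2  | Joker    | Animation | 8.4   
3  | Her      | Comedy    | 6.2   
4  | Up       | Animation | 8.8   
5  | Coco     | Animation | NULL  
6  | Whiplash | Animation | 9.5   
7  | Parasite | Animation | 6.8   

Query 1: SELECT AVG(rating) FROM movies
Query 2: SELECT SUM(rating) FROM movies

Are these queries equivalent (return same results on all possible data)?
No, not equivalent

Query 1 returns: [(8.15,)]
Query 2 returns: [(48.9,)]

Reason: AVG vs SUM give different aggregate values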